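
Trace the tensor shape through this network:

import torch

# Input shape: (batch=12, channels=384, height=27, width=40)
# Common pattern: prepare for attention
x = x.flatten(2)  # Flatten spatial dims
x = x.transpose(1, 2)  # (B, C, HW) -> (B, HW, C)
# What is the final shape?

Input shape: (12, 384, 27, 40)
  -> after flatten(2): (12, 384, 1080)
Output shape: (12, 1080, 384)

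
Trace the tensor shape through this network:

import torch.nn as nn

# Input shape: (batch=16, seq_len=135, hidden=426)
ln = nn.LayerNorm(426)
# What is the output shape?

Input shape: (16, 135, 426)
Output shape: (16, 135, 426)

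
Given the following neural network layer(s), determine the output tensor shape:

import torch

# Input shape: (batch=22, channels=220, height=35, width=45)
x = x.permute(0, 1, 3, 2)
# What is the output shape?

Input shape: (22, 220, 35, 45)
Output shape: (22, 220, 45, 35)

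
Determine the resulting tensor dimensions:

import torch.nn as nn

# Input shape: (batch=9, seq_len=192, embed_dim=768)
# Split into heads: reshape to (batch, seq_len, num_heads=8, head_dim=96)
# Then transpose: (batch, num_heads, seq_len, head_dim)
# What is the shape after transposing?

Input shape: (9, 192, 768)
  -> after reshape: (9, 192, 8, 96)
Output shape: (9, 8, 192, 96)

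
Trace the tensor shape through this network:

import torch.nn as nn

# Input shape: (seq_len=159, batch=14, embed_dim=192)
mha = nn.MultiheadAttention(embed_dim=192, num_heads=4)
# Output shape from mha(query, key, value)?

Input shape: (159, 14, 192)
Output shape: (159, 14, 192)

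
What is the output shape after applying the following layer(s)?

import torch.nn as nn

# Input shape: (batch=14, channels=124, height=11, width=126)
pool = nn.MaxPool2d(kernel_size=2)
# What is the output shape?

Input shape: (14, 124, 11, 126)
Output shape: (14, 124, 5, 63)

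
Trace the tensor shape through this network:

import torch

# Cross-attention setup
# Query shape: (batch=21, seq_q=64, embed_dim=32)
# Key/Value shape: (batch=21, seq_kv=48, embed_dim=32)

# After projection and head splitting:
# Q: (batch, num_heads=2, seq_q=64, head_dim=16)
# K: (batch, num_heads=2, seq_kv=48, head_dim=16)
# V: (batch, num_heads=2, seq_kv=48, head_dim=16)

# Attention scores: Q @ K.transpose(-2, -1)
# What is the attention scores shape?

Input shape: (21, 64, 32)
Output shape: (21, 2, 64, 48)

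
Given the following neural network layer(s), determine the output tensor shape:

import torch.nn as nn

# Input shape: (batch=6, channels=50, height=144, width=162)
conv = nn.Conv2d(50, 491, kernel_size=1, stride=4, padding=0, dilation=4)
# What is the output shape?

Input shape: (6, 50, 144, 162)
Output shape: (6, 491, 36, 41)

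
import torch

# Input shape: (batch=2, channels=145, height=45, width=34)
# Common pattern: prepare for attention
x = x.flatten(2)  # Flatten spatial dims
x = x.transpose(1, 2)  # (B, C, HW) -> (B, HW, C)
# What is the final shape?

Input shape: (2, 145, 45, 34)
  -> after flatten(2): (2, 145, 1530)
Output shape: (2, 1530, 145)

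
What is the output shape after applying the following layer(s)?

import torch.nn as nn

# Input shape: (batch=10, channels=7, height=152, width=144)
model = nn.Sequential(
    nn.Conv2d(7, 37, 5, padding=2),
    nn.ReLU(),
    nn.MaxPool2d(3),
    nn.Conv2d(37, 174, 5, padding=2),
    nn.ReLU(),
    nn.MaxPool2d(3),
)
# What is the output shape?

Input shape: (10, 7, 152, 144)
  -> after first Conv2d: (10, 37, 152, 144)
  -> after first MaxPool2d: (10, 37, 50, 48)
  -> after second Conv2d: (10, 174, 50, 48)
Output shape: (10, 174, 16, 16)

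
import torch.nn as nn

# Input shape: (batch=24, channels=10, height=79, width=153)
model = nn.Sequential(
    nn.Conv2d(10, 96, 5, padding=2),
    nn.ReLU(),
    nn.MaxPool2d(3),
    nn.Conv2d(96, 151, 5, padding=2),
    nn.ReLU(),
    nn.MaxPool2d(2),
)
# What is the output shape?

Input shape: (24, 10, 79, 153)
  -> after first Conv2d: (24, 96, 79, 153)
  -> after first MaxPool2d: (24, 96, 26, 51)
  -> after second Conv2d: (24, 151, 26, 51)
Output shape: (24, 151, 13, 25)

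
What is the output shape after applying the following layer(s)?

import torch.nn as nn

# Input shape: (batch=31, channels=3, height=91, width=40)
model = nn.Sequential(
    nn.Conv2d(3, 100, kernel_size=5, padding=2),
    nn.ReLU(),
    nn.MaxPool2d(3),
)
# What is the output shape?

Input shape: (31, 3, 91, 40)
  -> after Conv2d: (31, 100, 91, 40)
  -> after ReLU: (31, 100, 91, 40)
Output shape: (31, 100, 30, 13)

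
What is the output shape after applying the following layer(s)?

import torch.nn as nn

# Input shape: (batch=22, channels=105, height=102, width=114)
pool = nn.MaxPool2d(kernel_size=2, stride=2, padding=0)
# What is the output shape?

Input shape: (22, 105, 102, 114)
Output shape: (22, 105, 51, 57)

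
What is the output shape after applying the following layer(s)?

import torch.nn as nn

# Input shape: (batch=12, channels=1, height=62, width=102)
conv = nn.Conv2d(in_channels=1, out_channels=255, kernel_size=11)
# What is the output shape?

Input shape: (12, 1, 62, 102)
Output shape: (12, 255, 52, 92)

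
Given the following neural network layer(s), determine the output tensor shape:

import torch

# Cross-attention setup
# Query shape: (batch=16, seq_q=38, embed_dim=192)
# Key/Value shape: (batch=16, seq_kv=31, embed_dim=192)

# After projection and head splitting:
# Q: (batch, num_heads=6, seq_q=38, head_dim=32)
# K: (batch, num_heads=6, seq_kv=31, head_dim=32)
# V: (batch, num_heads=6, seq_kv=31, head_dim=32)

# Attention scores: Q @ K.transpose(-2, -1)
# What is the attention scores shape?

Input shape: (16, 38, 192)
Output shape: (16, 6, 38, 31)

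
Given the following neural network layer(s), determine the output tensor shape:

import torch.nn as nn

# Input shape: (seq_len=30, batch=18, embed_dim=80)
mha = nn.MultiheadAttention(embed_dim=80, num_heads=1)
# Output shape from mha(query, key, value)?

Input shape: (30, 18, 80)
Output shape: (30, 18, 80)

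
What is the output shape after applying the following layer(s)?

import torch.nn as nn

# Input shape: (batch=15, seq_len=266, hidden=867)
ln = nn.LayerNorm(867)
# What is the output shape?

Input shape: (15, 266, 867)
Output shape: (15, 266, 867)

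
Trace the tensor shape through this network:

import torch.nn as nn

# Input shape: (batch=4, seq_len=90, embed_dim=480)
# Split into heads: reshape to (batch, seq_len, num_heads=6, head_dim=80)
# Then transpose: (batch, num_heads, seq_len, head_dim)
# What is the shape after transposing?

Input shape: (4, 90, 480)
  -> after reshape: (4, 90, 6, 80)
Output shape: (4, 6, 90, 80)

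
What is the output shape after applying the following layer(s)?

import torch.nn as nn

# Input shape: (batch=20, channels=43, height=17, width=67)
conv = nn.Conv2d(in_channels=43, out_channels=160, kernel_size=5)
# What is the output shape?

Input shape: (20, 43, 17, 67)
Output shape: (20, 160, 13, 63)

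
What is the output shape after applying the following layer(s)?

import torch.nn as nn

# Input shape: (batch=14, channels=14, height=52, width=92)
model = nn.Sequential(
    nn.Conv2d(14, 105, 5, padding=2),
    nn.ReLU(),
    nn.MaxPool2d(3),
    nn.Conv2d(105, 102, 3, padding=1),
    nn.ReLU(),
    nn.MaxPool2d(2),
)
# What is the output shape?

Input shape: (14, 14, 52, 92)
  -> after first Conv2d: (14, 105, 52, 92)
  -> after first MaxPool2d: (14, 105, 17, 30)
  -> after second Conv2d: (14, 102, 17, 30)
Output shape: (14, 102, 8, 15)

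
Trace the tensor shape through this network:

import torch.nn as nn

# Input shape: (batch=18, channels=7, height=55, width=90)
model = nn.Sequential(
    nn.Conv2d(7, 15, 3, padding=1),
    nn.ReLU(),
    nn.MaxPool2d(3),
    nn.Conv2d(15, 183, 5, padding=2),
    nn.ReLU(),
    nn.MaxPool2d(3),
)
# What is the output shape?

Input shape: (18, 7, 55, 90)
  -> after first Conv2d: (18, 15, 55, 90)
  -> after first MaxPool2d: (18, 15, 18, 30)
  -> after second Conv2d: (18, 183, 18, 30)
Output shape: (18, 183, 6, 10)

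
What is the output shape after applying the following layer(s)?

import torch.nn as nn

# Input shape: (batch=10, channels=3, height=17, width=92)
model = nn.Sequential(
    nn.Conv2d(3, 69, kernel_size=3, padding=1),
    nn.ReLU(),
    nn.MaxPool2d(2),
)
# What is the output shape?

Input shape: (10, 3, 17, 92)
  -> after Conv2d: (10, 69, 17, 92)
  -> after ReLU: (10, 69, 17, 92)
Output shape: (10, 69, 8, 46)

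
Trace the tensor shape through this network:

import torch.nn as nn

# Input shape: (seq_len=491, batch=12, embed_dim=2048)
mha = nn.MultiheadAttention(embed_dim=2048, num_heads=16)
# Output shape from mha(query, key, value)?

Input shape: (491, 12, 2048)
Output shape: (491, 12, 2048)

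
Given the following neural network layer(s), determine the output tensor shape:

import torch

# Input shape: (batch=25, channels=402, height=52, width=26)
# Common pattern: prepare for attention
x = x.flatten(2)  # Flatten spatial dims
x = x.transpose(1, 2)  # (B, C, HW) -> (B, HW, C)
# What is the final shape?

Input shape: (25, 402, 52, 26)
  -> after flatten(2): (25, 402, 1352)
Output shape: (25, 1352, 402)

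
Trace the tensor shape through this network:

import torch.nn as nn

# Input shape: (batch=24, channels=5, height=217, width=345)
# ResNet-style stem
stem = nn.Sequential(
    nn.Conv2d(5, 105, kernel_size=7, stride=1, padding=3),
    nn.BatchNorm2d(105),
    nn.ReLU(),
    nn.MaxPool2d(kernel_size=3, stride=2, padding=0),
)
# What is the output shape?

Input shape: (24, 5, 217, 345)
  -> after Conv2d 7x7 stride=1: (24, 105, 217, 345)
Output shape: (24, 105, 108, 172)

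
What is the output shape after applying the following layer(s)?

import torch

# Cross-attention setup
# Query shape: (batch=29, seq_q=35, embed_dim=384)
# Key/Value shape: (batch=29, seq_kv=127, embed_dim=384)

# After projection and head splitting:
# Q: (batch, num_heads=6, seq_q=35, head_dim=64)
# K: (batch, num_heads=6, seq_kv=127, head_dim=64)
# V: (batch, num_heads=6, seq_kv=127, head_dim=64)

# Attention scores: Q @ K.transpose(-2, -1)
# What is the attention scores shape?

Input shape: (29, 35, 384)
Output shape: (29, 6, 35, 127)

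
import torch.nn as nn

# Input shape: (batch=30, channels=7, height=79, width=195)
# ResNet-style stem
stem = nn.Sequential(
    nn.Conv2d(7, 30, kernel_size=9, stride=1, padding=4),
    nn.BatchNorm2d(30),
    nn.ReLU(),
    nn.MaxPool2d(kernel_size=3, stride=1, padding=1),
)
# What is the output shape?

Input shape: (30, 7, 79, 195)
  -> after Conv2d 9x9 stride=1: (30, 30, 79, 195)
Output shape: (30, 30, 79, 195)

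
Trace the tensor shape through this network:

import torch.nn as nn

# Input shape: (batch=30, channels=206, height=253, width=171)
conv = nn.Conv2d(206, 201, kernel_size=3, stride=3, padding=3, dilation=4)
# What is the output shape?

Input shape: (30, 206, 253, 171)
Output shape: (30, 201, 84, 57)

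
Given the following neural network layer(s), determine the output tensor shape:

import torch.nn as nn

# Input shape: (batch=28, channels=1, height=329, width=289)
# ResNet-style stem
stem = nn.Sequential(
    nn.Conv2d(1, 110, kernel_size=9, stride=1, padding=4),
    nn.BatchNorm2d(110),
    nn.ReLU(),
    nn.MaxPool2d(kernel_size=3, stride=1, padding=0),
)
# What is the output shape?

Input shape: (28, 1, 329, 289)
  -> after Conv2d 9x9 stride=1: (28, 110, 329, 289)
Output shape: (28, 110, 327, 287)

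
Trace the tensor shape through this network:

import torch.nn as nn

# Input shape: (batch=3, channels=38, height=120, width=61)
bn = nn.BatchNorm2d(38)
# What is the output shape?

Input shape: (3, 38, 120, 61)
Output shape: (3, 38, 120, 61)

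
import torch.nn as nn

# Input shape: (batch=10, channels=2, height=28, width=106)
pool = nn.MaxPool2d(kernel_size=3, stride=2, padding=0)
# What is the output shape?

Input shape: (10, 2, 28, 106)
Output shape: (10, 2, 13, 52)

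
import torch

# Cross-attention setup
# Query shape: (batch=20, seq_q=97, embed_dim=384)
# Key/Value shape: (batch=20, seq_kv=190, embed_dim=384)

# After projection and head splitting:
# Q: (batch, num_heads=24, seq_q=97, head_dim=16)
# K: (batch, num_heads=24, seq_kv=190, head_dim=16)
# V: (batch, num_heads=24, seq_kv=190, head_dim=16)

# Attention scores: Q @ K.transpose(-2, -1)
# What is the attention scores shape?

Input shape: (20, 97, 384)
Output shape: (20, 24, 97, 190)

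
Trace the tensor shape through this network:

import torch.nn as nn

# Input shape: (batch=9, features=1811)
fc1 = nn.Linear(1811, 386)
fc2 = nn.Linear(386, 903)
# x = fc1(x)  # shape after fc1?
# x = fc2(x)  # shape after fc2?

Input shape: (9, 1811)
  -> after fc1: (9, 386)
Output shape: (9, 903)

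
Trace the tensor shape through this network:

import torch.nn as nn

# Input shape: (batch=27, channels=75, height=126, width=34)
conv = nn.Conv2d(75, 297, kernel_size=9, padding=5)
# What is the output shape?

Input shape: (27, 75, 126, 34)
Output shape: (27, 297, 128, 36)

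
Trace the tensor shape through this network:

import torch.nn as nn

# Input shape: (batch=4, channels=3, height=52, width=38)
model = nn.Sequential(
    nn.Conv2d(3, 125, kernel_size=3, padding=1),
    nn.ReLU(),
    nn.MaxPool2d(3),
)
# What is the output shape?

Input shape: (4, 3, 52, 38)
  -> after Conv2d: (4, 125, 52, 38)
  -> after ReLU: (4, 125, 52, 38)
Output shape: (4, 125, 17, 12)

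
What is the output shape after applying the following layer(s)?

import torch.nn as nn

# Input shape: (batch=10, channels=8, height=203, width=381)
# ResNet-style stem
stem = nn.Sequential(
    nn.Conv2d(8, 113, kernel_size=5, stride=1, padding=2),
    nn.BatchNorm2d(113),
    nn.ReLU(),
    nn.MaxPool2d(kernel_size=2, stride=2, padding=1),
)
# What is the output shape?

Input shape: (10, 8, 203, 381)
  -> after Conv2d 5x5 stride=1: (10, 113, 203, 381)
Output shape: (10, 113, 102, 191)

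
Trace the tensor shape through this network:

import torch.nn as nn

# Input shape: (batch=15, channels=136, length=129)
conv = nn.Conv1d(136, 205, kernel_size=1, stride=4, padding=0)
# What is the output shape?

Input shape: (15, 136, 129)
Output shape: (15, 205, 33)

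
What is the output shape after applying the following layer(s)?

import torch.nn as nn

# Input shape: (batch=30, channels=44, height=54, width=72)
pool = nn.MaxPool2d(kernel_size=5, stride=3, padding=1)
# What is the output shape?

Input shape: (30, 44, 54, 72)
Output shape: (30, 44, 18, 24)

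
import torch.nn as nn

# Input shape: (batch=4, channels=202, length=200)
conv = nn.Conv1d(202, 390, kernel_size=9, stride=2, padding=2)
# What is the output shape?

Input shape: (4, 202, 200)
Output shape: (4, 390, 98)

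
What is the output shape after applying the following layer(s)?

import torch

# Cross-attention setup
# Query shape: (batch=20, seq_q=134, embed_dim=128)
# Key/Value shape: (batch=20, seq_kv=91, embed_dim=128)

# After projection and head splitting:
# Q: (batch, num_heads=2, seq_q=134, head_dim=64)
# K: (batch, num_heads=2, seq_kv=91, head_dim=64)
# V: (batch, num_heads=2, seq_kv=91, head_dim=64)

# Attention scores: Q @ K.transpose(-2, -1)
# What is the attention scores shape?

Input shape: (20, 134, 128)
Output shape: (20, 2, 134, 91)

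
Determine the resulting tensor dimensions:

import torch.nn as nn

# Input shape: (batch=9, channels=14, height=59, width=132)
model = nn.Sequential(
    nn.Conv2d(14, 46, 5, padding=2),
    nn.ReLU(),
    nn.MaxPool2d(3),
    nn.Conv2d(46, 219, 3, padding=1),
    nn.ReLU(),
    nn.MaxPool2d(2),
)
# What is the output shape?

Input shape: (9, 14, 59, 132)
  -> after first Conv2d: (9, 46, 59, 132)
  -> after first MaxPool2d: (9, 46, 19, 44)
  -> after second Conv2d: (9, 219, 19, 44)
Output shape: (9, 219, 9, 22)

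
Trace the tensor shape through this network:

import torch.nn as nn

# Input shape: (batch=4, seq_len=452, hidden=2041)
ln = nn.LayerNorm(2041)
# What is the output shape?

Input shape: (4, 452, 2041)
Output shape: (4, 452, 2041)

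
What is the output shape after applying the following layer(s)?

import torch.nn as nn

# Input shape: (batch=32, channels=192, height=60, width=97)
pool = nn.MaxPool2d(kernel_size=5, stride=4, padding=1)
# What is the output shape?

Input shape: (32, 192, 60, 97)
Output shape: (32, 192, 15, 24)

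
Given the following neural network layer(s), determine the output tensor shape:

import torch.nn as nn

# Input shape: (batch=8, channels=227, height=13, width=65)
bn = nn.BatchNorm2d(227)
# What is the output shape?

Input shape: (8, 227, 13, 65)
Output shape: (8, 227, 13, 65)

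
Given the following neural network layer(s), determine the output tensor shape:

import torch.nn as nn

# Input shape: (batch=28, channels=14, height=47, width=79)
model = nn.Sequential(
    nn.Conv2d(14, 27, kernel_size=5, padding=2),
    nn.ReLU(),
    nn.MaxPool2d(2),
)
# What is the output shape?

Input shape: (28, 14, 47, 79)
  -> after Conv2d: (28, 27, 47, 79)
  -> after ReLU: (28, 27, 47, 79)
Output shape: (28, 27, 23, 39)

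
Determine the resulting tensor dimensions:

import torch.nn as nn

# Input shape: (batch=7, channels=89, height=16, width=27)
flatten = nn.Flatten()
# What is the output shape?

Input shape: (7, 89, 16, 27)
Output shape: (7, 38448)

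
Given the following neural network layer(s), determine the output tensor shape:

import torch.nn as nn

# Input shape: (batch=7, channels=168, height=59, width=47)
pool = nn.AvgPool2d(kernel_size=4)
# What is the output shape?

Input shape: (7, 168, 59, 47)
Output shape: (7, 168, 14, 11)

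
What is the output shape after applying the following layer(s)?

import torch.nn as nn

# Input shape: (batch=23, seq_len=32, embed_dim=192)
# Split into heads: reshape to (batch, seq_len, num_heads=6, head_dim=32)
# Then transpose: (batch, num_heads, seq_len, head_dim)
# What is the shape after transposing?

Input shape: (23, 32, 192)
  -> after reshape: (23, 32, 6, 32)
Output shape: (23, 6, 32, 32)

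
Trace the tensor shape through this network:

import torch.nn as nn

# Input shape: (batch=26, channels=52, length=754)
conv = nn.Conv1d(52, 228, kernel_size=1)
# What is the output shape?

Input shape: (26, 52, 754)
Output shape: (26, 228, 754)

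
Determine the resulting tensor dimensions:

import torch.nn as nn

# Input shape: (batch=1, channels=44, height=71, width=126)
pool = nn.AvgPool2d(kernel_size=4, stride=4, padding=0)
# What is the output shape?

Input shape: (1, 44, 71, 126)
Output shape: (1, 44, 17, 31)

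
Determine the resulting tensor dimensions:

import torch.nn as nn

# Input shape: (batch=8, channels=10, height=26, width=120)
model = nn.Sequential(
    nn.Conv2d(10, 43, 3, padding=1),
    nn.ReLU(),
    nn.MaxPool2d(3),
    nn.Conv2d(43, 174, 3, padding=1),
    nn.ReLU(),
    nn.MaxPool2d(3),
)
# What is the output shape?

Input shape: (8, 10, 26, 120)
  -> after first Conv2d: (8, 43, 26, 120)
  -> after first MaxPool2d: (8, 43, 8, 40)
  -> after second Conv2d: (8, 174, 8, 40)
Output shape: (8, 174, 2, 13)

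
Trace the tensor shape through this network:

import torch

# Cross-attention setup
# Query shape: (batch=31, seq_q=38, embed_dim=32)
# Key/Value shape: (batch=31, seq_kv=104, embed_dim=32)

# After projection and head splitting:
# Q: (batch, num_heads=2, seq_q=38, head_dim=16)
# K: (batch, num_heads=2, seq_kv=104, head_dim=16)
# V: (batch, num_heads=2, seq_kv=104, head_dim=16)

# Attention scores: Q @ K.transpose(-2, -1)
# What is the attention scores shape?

Input shape: (31, 38, 32)
Output shape: (31, 2, 38, 104)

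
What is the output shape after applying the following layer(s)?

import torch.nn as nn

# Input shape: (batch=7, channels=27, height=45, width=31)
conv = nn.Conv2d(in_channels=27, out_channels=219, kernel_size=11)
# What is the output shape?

Input shape: (7, 27, 45, 31)
Output shape: (7, 219, 35, 21)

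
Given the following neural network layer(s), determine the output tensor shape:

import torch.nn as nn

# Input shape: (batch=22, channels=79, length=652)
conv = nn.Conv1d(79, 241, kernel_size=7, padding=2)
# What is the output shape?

Input shape: (22, 79, 652)
Output shape: (22, 241, 650)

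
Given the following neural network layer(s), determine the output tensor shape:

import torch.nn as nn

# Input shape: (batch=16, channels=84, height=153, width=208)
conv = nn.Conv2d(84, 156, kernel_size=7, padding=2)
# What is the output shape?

Input shape: (16, 84, 153, 208)
Output shape: (16, 156, 151, 206)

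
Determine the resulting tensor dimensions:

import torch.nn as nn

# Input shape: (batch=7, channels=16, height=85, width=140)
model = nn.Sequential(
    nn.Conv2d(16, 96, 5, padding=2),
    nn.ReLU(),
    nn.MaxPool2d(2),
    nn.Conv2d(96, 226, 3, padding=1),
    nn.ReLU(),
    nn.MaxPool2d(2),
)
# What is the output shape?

Input shape: (7, 16, 85, 140)
  -> after first Conv2d: (7, 96, 85, 140)
  -> after first MaxPool2d: (7, 96, 42, 70)
  -> after second Conv2d: (7, 226, 42, 70)
Output shape: (7, 226, 21, 35)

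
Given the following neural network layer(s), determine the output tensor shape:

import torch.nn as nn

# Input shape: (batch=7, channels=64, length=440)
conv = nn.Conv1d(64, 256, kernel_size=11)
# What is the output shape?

Input shape: (7, 64, 440)
Output shape: (7, 256, 430)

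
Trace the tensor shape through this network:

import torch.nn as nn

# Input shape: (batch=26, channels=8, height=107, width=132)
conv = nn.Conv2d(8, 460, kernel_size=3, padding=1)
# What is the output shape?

Input shape: (26, 8, 107, 132)
Output shape: (26, 460, 107, 132)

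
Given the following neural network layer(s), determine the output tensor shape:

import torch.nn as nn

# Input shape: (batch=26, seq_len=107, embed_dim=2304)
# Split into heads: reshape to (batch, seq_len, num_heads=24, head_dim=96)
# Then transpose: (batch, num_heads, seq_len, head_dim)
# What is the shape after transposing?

Input shape: (26, 107, 2304)
  -> after reshape: (26, 107, 24, 96)
Output shape: (26, 24, 107, 96)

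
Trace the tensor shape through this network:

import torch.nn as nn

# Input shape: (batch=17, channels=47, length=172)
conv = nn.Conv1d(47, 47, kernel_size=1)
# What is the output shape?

Input shape: (17, 47, 172)
Output shape: (17, 47, 172)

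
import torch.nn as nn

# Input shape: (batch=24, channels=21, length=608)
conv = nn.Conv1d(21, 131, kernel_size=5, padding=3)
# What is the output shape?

Input shape: (24, 21, 608)
Output shape: (24, 131, 610)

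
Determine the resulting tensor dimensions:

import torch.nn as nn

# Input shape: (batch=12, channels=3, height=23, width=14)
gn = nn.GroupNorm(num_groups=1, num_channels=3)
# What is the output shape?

Input shape: (12, 3, 23, 14)
Output shape: (12, 3, 23, 14)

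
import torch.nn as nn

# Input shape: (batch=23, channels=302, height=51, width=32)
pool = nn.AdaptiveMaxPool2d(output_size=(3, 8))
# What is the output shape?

Input shape: (23, 302, 51, 32)
Output shape: (23, 302, 3, 8)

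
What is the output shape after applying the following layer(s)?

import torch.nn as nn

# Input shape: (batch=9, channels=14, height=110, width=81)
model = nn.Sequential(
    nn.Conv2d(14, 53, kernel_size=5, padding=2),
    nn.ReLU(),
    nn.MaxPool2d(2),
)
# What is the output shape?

Input shape: (9, 14, 110, 81)
  -> after Conv2d: (9, 53, 110, 81)
  -> after ReLU: (9, 53, 110, 81)
Output shape: (9, 53, 55, 40)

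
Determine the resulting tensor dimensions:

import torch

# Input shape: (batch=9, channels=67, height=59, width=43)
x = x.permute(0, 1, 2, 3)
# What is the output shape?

Input shape: (9, 67, 59, 43)
Output shape: (9, 67, 59, 43)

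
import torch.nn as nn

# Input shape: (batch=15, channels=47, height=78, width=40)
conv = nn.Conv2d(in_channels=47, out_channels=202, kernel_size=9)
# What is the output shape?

Input shape: (15, 47, 78, 40)
Output shape: (15, 202, 70, 32)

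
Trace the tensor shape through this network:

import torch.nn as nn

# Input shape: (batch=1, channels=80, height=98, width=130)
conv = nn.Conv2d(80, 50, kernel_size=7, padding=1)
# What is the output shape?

Input shape: (1, 80, 98, 130)
Output shape: (1, 50, 94, 126)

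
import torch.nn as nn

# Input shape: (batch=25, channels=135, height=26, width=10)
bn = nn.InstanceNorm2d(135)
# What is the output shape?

Input shape: (25, 135, 26, 10)
Output shape: (25, 135, 26, 10)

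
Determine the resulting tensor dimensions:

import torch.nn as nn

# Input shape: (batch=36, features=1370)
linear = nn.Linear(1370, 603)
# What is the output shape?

Input shape: (36, 1370)
Output shape: (36, 603)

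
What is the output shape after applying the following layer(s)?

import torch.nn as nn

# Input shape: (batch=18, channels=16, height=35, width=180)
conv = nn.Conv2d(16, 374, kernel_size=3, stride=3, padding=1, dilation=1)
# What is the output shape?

Input shape: (18, 16, 35, 180)
Output shape: (18, 374, 12, 60)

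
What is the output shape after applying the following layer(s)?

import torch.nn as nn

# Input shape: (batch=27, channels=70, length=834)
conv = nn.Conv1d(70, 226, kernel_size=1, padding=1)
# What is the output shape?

Input shape: (27, 70, 834)
Output shape: (27, 226, 836)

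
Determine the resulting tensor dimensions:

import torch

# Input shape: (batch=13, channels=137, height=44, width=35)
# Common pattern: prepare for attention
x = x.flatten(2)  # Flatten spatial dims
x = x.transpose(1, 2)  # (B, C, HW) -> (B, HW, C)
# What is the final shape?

Input shape: (13, 137, 44, 35)
  -> after flatten(2): (13, 137, 1540)
Output shape: (13, 1540, 137)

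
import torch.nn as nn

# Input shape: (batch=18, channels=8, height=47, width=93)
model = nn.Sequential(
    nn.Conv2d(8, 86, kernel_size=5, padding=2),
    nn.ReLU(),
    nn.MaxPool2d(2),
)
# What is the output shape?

Input shape: (18, 8, 47, 93)
  -> after Conv2d: (18, 86, 47, 93)
  -> after ReLU: (18, 86, 47, 93)
Output shape: (18, 86, 23, 46)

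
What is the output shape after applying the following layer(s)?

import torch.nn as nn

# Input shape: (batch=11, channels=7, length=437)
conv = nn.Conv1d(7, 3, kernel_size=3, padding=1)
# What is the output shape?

Input shape: (11, 7, 437)
Output shape: (11, 3, 437)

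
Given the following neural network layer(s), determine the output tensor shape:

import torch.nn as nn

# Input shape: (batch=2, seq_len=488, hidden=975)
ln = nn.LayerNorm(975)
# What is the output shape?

Input shape: (2, 488, 975)
Output shape: (2, 488, 975)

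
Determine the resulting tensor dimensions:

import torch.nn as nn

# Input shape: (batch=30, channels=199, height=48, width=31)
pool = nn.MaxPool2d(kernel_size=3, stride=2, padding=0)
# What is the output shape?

Input shape: (30, 199, 48, 31)
Output shape: (30, 199, 23, 15)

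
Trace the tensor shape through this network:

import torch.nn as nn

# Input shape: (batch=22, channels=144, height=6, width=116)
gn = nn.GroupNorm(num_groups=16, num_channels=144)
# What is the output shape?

Input shape: (22, 144, 6, 116)
Output shape: (22, 144, 6, 116)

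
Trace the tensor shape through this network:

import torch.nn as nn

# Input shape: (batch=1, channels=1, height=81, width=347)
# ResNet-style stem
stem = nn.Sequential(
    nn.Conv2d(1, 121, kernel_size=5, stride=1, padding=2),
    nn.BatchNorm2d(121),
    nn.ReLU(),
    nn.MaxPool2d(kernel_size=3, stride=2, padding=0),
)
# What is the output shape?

Input shape: (1, 1, 81, 347)
  -> after Conv2d 5x5 stride=1: (1, 121, 81, 347)
Output shape: (1, 121, 40, 173)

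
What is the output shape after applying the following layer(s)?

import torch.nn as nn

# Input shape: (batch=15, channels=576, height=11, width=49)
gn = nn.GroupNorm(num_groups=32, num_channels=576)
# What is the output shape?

Input shape: (15, 576, 11, 49)
Output shape: (15, 576, 11, 49)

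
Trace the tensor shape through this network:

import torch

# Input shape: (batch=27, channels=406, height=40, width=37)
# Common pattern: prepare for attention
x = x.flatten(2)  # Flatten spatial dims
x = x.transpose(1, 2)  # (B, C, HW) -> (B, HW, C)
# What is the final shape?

Input shape: (27, 406, 40, 37)
  -> after flatten(2): (27, 406, 1480)
Output shape: (27, 1480, 406)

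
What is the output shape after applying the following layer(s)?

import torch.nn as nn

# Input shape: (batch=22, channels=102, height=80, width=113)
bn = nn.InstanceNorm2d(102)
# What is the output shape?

Input shape: (22, 102, 80, 113)
Output shape: (22, 102, 80, 113)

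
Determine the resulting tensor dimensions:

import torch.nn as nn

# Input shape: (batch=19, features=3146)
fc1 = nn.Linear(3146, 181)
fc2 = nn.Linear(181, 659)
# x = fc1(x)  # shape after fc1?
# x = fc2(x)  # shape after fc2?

Input shape: (19, 3146)
  -> after fc1: (19, 181)
Output shape: (19, 659)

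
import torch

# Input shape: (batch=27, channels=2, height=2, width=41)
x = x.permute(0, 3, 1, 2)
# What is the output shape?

Input shape: (27, 2, 2, 41)
Output shape: (27, 41, 2, 2)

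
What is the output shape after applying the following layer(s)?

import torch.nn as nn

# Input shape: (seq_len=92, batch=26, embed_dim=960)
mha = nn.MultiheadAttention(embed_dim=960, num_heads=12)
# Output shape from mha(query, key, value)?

Input shape: (92, 26, 960)
Output shape: (92, 26, 960)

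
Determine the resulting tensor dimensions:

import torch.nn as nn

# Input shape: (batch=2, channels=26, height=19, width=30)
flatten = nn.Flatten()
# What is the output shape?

Input shape: (2, 26, 19, 30)
Output shape: (2, 14820)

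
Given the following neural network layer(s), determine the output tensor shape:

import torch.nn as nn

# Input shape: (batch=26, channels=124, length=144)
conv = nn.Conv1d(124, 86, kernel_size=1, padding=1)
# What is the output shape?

Input shape: (26, 124, 144)
Output shape: (26, 86, 146)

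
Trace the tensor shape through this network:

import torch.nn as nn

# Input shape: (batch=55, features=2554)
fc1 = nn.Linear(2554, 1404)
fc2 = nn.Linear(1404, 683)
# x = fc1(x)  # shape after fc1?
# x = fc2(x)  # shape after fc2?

Input shape: (55, 2554)
  -> after fc1: (55, 1404)
Output shape: (55, 683)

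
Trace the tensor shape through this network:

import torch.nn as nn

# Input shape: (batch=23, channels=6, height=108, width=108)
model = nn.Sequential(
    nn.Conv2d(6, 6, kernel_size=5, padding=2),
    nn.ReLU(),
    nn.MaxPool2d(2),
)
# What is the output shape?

Input shape: (23, 6, 108, 108)
  -> after Conv2d: (23, 6, 108, 108)
  -> after ReLU: (23, 6, 108, 108)
Output shape: (23, 6, 54, 54)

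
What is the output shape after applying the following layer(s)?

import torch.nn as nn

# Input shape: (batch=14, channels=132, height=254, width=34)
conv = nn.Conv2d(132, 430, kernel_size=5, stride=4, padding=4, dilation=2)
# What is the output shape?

Input shape: (14, 132, 254, 34)
Output shape: (14, 430, 64, 9)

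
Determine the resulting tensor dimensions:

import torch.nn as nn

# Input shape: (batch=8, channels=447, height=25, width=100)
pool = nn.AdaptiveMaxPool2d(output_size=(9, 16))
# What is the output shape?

Input shape: (8, 447, 25, 100)
Output shape: (8, 447, 9, 16)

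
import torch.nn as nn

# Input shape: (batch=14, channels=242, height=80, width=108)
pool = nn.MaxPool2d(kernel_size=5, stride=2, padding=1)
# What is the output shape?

Input shape: (14, 242, 80, 108)
Output shape: (14, 242, 39, 53)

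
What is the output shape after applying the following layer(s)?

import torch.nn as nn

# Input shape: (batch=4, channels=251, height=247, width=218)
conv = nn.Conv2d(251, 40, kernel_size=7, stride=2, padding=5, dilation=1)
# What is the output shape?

Input shape: (4, 251, 247, 218)
Output shape: (4, 40, 126, 111)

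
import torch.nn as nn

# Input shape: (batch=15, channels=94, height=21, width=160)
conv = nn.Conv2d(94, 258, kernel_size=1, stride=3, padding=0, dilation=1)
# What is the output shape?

Input shape: (15, 94, 21, 160)
Output shape: (15, 258, 7, 54)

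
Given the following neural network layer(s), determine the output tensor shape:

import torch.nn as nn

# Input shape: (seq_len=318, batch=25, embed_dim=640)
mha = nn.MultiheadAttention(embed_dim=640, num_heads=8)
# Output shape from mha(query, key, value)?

Input shape: (318, 25, 640)
Output shape: (318, 25, 640)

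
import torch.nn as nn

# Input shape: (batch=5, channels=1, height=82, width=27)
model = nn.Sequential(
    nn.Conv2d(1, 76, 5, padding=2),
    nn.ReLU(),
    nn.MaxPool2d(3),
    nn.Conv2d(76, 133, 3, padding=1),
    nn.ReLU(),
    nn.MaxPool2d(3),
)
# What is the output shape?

Input shape: (5, 1, 82, 27)
  -> after first Conv2d: (5, 76, 82, 27)
  -> after first MaxPool2d: (5, 76, 27, 9)
  -> after second Conv2d: (5, 133, 27, 9)
Output shape: (5, 133, 9, 3)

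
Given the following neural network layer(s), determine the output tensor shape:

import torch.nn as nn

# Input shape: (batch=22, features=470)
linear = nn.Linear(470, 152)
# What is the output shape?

Input shape: (22, 470)
Output shape: (22, 152)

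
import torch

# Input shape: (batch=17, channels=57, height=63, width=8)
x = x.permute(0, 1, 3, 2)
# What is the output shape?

Input shape: (17, 57, 63, 8)
Output shape: (17, 57, 8, 63)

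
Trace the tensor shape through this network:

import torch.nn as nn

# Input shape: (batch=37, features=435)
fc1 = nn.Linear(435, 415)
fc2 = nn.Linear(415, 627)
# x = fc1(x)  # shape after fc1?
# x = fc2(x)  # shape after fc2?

Input shape: (37, 435)
  -> after fc1: (37, 415)
Output shape: (37, 627)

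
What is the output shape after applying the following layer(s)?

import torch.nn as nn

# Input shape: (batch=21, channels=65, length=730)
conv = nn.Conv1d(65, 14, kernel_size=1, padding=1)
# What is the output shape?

Input shape: (21, 65, 730)
Output shape: (21, 14, 732)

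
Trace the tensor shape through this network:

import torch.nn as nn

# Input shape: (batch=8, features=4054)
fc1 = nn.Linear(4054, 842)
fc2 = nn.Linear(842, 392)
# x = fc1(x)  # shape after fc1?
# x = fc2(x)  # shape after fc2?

Input shape: (8, 4054)
  -> after fc1: (8, 842)
Output shape: (8, 392)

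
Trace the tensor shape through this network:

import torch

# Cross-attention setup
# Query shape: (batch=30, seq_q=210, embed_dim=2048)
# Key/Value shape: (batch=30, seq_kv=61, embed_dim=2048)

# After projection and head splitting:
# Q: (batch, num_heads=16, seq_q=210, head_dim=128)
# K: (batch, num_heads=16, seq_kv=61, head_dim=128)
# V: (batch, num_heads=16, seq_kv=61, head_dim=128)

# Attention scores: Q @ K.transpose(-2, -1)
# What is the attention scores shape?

Input shape: (30, 210, 2048)
Output shape: (30, 16, 210, 61)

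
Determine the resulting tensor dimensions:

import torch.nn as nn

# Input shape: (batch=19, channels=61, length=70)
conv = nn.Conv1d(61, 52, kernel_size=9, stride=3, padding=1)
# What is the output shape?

Input shape: (19, 61, 70)
Output shape: (19, 52, 22)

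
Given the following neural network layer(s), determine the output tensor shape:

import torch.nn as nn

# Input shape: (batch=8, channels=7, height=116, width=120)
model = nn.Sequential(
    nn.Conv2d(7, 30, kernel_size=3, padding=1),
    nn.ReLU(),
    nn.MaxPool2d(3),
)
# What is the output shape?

Input shape: (8, 7, 116, 120)
  -> after Conv2d: (8, 30, 116, 120)
  -> after ReLU: (8, 30, 116, 120)
Output shape: (8, 30, 38, 40)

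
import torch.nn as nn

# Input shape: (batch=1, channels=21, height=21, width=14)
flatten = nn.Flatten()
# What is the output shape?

Input shape: (1, 21, 21, 14)
Output shape: (1, 6174)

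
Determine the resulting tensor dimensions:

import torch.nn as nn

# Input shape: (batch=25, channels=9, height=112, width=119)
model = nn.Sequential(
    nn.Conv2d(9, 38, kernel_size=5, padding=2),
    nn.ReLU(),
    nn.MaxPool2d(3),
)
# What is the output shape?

Input shape: (25, 9, 112, 119)
  -> after Conv2d: (25, 38, 112, 119)
  -> after ReLU: (25, 38, 112, 119)
Output shape: (25, 38, 37, 39)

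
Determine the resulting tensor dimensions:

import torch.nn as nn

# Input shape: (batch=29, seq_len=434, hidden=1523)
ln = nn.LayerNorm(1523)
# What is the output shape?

Input shape: (29, 434, 1523)
Output shape: (29, 434, 1523)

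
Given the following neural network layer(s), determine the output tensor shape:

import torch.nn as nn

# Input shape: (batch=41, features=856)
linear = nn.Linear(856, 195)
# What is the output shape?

Input shape: (41, 856)
Output shape: (41, 195)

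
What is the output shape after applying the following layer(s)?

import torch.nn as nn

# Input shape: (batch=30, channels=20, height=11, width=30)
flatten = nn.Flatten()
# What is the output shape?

Input shape: (30, 20, 11, 30)
Output shape: (30, 6600)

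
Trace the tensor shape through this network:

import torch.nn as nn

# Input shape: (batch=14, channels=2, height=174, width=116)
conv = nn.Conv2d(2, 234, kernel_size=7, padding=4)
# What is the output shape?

Input shape: (14, 2, 174, 116)
Output shape: (14, 234, 176, 118)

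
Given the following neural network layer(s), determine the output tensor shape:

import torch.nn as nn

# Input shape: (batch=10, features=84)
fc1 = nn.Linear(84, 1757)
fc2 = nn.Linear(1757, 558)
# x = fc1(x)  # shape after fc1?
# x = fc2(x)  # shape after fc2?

Input shape: (10, 84)
  -> after fc1: (10, 1757)
Output shape: (10, 558)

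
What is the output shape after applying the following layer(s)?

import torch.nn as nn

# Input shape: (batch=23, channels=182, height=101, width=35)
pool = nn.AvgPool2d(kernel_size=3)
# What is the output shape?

Input shape: (23, 182, 101, 35)
Output shape: (23, 182, 33, 11)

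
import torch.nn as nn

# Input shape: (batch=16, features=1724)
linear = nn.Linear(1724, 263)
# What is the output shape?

Input shape: (16, 1724)
Output shape: (16, 263)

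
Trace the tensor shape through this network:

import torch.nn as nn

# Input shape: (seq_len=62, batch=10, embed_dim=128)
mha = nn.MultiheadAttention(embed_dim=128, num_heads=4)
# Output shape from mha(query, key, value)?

Input shape: (62, 10, 128)
Output shape: (62, 10, 128)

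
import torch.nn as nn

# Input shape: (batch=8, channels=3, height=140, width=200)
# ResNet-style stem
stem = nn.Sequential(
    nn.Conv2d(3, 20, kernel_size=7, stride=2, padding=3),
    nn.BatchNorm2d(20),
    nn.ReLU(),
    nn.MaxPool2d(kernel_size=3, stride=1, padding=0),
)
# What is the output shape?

Input shape: (8, 3, 140, 200)
  -> after Conv2d 7x7 stride=2: (8, 20, 70, 100)
Output shape: (8, 20, 68, 98)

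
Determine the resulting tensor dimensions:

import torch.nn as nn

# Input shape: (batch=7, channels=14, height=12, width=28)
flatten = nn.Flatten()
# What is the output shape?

Input shape: (7, 14, 12, 28)
Output shape: (7, 4704)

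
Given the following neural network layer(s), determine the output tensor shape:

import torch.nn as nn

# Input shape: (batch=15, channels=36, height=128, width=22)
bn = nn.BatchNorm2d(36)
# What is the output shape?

Input shape: (15, 36, 128, 22)
Output shape: (15, 36, 128, 22)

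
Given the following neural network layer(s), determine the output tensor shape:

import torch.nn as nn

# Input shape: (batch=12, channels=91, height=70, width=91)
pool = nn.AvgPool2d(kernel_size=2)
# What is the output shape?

Input shape: (12, 91, 70, 91)
Output shape: (12, 91, 35, 45)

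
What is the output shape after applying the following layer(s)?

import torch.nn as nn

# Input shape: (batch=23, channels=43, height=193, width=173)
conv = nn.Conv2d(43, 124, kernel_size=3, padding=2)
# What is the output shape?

Input shape: (23, 43, 193, 173)
Output shape: (23, 124, 195, 175)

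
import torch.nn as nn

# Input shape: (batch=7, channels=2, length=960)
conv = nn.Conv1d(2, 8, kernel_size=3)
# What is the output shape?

Input shape: (7, 2, 960)
Output shape: (7, 8, 958)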